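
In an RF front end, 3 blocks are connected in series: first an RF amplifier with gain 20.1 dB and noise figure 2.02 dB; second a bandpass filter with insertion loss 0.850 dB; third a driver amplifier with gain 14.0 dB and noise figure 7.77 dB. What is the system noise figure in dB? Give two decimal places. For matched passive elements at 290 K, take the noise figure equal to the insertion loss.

2.18 dB

Convert to linear (a loss of L dB is a gain of −L dB): F_i = 10^(NF_i/10), G_i = 10^(G_i,dB/10)
  Stage 1: F_1 = 10^(2.02/10) = 1.592, G_1 = 10^(20.1/10) = 102.3
  Stage 2: F_2 = 10^(0.850/10) = 1.216, G_2 = 10^(−0.850/10) = 0.8222
  Stage 3: F_3 = 10^(7.77/10) = 5.984, G_3 = 10^(14.0/10) = 25.12
Friis cascade:
  F = 1.592 + (1.216 − 1)/102.3 + (5.984 − 1)/84.14 = 1.654
NF = 10 log₁₀(1.654) = 2.18 dB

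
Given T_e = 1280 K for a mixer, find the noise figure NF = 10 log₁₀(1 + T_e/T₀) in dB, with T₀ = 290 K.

F = 1 + T_e/T₀ = 1 + 1280/290 = 5.41379
NF = 10 log₁₀(5.41379) = 7.34 dB

7.34 dB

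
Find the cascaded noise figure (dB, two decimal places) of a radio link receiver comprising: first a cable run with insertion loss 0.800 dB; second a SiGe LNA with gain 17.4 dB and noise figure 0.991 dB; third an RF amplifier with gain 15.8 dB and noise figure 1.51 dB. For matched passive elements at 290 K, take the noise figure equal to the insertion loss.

Convert to linear (a loss of L dB is a gain of −L dB): F_i = 10^(NF_i/10), G_i = 10^(G_i,dB/10)
  Stage 1: F_1 = 10^(0.800/10) = 1.202, G_1 = 10^(−0.800/10) = 0.8318
  Stage 2: F_2 = 10^(0.991/10) = 1.256, G_2 = 10^(17.4/10) = 54.95
  Stage 3: F_3 = 10^(1.51/10) = 1.416, G_3 = 10^(15.8/10) = 38.02
Friis cascade:
  F = 1.202 + (1.256 − 1)/0.8318 + (1.416 − 1)/45.71 = 1.520
NF = 10 log₁₀(1.520) = 1.82 dB

1.82 dB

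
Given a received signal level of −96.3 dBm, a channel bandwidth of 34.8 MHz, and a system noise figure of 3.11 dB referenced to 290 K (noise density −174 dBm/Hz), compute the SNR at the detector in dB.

−0.8 dB

Noise floor: N = −174 + 10 log₁₀(B) + NF
10 log₁₀(3.48×10⁷) = 75.42 dB
N = −174 + 75.42 + 3.11 = −95.47 dBm
SNR = P_sig − N = −96.3 − (−95.47) = −0.83 dB → −0.8 dB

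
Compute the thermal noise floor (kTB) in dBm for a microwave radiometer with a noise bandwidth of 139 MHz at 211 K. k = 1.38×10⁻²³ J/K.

P_n = kTB = 1.38×10⁻²³ × 211 × 1.39×10⁸ = 4.05×10⁻¹³ W
In dBm: 10 log₁₀(4.05×10⁻¹³ / 10⁻³) = −93.9 dBm

−93.9 dBm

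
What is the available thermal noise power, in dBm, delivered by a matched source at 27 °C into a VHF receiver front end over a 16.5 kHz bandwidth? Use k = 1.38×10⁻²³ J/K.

T = 27 °C + 273.15 = 300.15 K
P_n = kTB = 1.38×10⁻²³ × 300.15 × 1.65×10⁴ = 6.83×10⁻¹⁷ W
In dBm: 10 log₁₀(6.83×10⁻¹⁷ / 10⁻³) = −131.7 dBm

−131.7 dBm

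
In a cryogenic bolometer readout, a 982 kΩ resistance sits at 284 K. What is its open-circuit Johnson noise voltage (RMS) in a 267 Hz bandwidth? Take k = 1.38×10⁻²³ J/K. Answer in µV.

2.03 µV

V_n = √(4kTRB)
4kTRB = 4 × 1.38×10⁻²³ × 284 × 9.82×10⁵ × 2.67×10² = 4.11×10⁻¹² V²
V_n = √(4.11×10⁻¹²) = 2.03×10⁻⁶ V = 2.03 µV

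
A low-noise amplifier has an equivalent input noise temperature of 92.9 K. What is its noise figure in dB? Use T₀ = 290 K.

1.21 dB

F = 1 + T_e/T₀ = 1 + 92.9/290 = 1.32034
NF = 10 log₁₀(1.32034) = 1.21 dB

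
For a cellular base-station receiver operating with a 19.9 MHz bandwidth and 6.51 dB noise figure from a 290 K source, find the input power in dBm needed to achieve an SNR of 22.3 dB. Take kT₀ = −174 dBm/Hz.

Sensitivity = −174 + 10 log₁₀(B) + NF + SNR_min
= −174 + 72.99 + 6.51 + 22.3
= −72.20 dBm → −72.2 dBm

−72.2 dBm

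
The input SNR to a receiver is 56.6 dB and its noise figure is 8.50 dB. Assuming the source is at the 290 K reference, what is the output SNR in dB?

48.10 dB

By definition F = SNR_in/SNR_out, so in dB: SNR_out = SNR_in − NF
SNR_out = 56.6 − 8.50 = 48.10 dB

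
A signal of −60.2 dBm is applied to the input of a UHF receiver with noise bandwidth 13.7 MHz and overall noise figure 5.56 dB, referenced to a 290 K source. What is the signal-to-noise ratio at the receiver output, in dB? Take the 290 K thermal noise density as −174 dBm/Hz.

36.9 dB

Noise floor: N = −174 + 10 log₁₀(B) + NF
10 log₁₀(1.37×10⁷) = 71.37 dB
N = −174 + 71.37 + 5.56 = −97.07 dBm
SNR = P_sig − N = −60.2 − (−97.07) = 36.87 dB → 36.9 dB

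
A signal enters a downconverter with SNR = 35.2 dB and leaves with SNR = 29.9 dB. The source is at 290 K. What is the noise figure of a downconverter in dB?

5.3 dB

NF (dB) = SNR_in(dB) − SNR_out(dB) when the source is at T₀
NF = 35.2 − 29.9 = 5.3 dB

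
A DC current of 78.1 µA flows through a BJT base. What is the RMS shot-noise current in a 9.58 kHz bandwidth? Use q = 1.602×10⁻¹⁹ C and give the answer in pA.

490 pA

I_n = √(2qI·B)
2qI·B = 2 × 1.602×10⁻¹⁹ × 7.81×10⁻⁵ × 9.58×10³ = 2.40×10⁻¹⁹ A²
I_n = √(2.40×10⁻¹⁹) = 4.90×10⁻¹⁰ A = 490 pA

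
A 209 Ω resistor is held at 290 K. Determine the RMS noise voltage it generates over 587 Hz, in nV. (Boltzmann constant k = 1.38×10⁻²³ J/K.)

V_n = √(4kTRB)
4kTRB = 4 × 1.38×10⁻²³ × 290 × 2.09×10² × 5.87×10² = 1.96×10⁻¹⁵ V²
V_n = √(1.96×10⁻¹⁵) = 4.43×10⁻⁸ V = 44.3 nV

44.3 nV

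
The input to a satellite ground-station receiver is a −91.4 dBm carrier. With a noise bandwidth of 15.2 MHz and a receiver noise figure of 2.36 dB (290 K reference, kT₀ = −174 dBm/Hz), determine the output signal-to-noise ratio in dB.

Noise floor: N = −174 + 10 log₁₀(B) + NF
10 log₁₀(1.52×10⁷) = 71.82 dB
N = −174 + 71.82 + 2.36 = −99.82 dBm
SNR = P_sig − N = −91.4 − (−99.82) = 8.42 dB → 8.4 dB

8.4 dB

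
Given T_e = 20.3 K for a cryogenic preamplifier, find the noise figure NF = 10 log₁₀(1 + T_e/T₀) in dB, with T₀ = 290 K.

0.294 dB

F = 1 + T_e/T₀ = 1 + 20.3/290 = 1.07
NF = 10 log₁₀(1.07) = 0.294 dB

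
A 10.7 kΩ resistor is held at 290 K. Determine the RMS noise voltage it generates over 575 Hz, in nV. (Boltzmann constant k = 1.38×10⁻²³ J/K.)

V_n = √(4kTRB)
4kTRB = 4 × 1.38×10⁻²³ × 290 × 1.07×10⁴ × 5.75×10² = 9.85×10⁻¹⁴ V²
V_n = √(9.85×10⁻¹⁴) = 3.14×10⁻⁷ V = 314 nV

314 nV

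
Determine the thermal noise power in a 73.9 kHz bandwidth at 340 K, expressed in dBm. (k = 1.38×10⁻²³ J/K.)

P_n = kTB = 1.38×10⁻²³ × 340 × 7.39×10⁴ = 3.47×10⁻¹⁶ W
In dBm: 10 log₁₀(3.47×10⁻¹⁶ / 10⁻³) = −124.6 dBm

−124.6 dBm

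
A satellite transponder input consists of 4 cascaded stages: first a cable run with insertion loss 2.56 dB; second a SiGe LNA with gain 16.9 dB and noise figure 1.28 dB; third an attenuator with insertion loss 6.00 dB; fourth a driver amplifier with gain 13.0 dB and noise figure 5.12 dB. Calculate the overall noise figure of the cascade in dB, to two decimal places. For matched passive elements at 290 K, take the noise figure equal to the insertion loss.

4.56 dB

Convert to linear (a loss of L dB is a gain of −L dB): F_i = 10^(NF_i/10), G_i = 10^(G_i,dB/10)
  Stage 1: F_1 = 10^(2.56/10) = 1.803, G_1 = 10^(−2.56/10) = 0.5546
  Stage 2: F_2 = 10^(1.28/10) = 1.343, G_2 = 10^(16.9/10) = 48.98
  Stage 3: F_3 = 10^(6.00/10) = 3.981, G_3 = 10^(−6.00/10) = 0.2512
  Stage 4: F_4 = 10^(5.12/10) = 3.251, G_4 = 10^(13.0/10) = 19.95
Friis cascade:
  F = 1.803 + (1.343 − 1)/0.5546 + (3.981 − 1)/27.16 + (3.251 − 1)/6.823 = 2.861
NF = 10 log₁₀(2.861) = 4.56 dB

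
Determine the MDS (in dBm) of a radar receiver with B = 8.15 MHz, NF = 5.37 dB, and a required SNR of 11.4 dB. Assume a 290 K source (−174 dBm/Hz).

Sensitivity = −174 + 10 log₁₀(B) + NF + SNR_min
= −174 + 69.11 + 5.37 + 11.4
= −88.12 dBm → −88.1 dBm

−88.1 dBm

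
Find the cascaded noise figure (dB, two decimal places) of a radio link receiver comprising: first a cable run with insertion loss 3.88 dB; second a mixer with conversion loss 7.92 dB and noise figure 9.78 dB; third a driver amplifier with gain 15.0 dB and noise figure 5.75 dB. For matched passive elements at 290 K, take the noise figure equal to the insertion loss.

Convert to linear (a loss of L dB is a gain of −L dB): F_i = 10^(NF_i/10), G_i = 10^(G_i,dB/10)
  Stage 1: F_1 = 10^(3.88/10) = 2.443, G_1 = 10^(−3.88/10) = 0.4093
  Stage 2: F_2 = 10^(9.78/10) = 9.506, G_2 = 10^(−7.92/10) = 0.1614
  Stage 3: F_3 = 10^(5.75/10) = 3.758, G_3 = 10^(15.0/10) = 31.62
Friis cascade:
  F = 2.443 + (9.506 − 1)/0.4093 + (3.758 − 1)/0.06607 = 64.98
NF = 10 log₁₀(64.98) = 18.13 dB

18.13 dB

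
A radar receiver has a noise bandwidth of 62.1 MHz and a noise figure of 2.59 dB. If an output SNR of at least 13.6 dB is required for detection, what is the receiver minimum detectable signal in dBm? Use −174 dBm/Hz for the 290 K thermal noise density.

Sensitivity = −174 + 10 log₁₀(B) + NF + SNR_min
= −174 + 77.93 + 2.59 + 13.6
= −79.88 dBm → −79.9 dBm

−79.9 dBm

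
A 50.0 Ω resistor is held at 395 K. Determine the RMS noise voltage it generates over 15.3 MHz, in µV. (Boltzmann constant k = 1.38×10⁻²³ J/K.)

4.08 µV

V_n = √(4kTRB)
4kTRB = 4 × 1.38×10⁻²³ × 395 × 5.00×10¹ × 1.53×10⁷ = 1.67×10⁻¹¹ V²
V_n = √(1.67×10⁻¹¹) = 4.08×10⁻⁶ V = 4.08 µV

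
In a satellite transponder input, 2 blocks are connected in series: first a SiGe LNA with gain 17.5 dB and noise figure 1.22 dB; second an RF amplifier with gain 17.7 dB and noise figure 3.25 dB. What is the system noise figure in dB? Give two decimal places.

1.28 dB

Convert to linear (a loss of L dB is a gain of −L dB): F_i = 10^(NF_i/10), G_i = 10^(G_i,dB/10)
  Stage 1: F_1 = 10^(1.22/10) = 1.324, G_1 = 10^(17.5/10) = 56.23
  Stage 2: F_2 = 10^(3.25/10) = 2.113, G_2 = 10^(17.7/10) = 58.88
Friis cascade:
  F = 1.324 + (2.113 − 1)/56.23 = 1.344
NF = 10 log₁₀(1.344) = 1.28 dB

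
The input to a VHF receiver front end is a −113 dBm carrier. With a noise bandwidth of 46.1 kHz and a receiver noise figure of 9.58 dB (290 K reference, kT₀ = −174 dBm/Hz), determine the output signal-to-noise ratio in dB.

Noise floor: N = −174 + 10 log₁₀(B) + NF
10 log₁₀(4.61×10⁴) = 46.64 dB
N = −174 + 46.64 + 9.58 = −117.78 dBm
SNR = P_sig − N = −113 − (−117.78) = 4.78 dB → 4.8 dB

4.8 dB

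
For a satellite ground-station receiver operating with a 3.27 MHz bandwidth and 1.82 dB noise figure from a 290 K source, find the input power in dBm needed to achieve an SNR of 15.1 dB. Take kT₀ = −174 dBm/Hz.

Sensitivity = −174 + 10 log₁₀(B) + NF + SNR_min
= −174 + 65.15 + 1.82 + 15.1
= −91.93 dBm → −91.9 dBm

−91.9 dBm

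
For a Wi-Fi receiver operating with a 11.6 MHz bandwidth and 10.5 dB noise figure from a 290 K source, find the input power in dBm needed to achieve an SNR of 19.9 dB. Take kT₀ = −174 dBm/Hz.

Sensitivity = −174 + 10 log₁₀(B) + NF + SNR_min
= −174 + 70.64 + 10.5 + 19.9
= −72.96 dBm → −73.0 dBm

−73.0 dBm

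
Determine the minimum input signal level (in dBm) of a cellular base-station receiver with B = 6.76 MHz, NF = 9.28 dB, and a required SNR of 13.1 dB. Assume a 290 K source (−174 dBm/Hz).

Sensitivity = −174 + 10 log₁₀(B) + NF + SNR_min
= −174 + 68.3 + 9.28 + 13.1
= −83.32 dBm → −83.3 dBm

−83.3 dBm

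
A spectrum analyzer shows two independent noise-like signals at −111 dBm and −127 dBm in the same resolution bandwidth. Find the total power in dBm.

−110.9 dBm

Convert to linear, add, convert back:
P₁ = 7.94×10⁻¹⁵ W, P₂ = 2.00×10⁻¹⁶ W
P_tot = 8.14×10⁻¹⁵ W → 10 log₁₀(P_tot / 10⁻³) = −110.9 dBm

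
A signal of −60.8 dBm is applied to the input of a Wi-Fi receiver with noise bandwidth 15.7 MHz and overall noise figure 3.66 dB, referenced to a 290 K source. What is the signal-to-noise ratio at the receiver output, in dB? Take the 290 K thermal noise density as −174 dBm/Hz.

37.6 dB

Noise floor: N = −174 + 10 log₁₀(B) + NF
10 log₁₀(1.57×10⁷) = 71.96 dB
N = −174 + 71.96 + 3.66 = −98.38 dBm
SNR = P_sig − N = −60.8 − (−98.38) = 37.58 dB → 37.6 dB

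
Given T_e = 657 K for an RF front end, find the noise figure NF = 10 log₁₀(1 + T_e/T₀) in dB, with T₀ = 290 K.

5.14 dB

F = 1 + T_e/T₀ = 1 + 657/290 = 3.26552
NF = 10 log₁₀(3.26552) = 5.14 dB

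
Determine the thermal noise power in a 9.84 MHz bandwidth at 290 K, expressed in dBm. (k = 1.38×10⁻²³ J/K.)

P_n = kTB = 1.38×10⁻²³ × 290 × 9.84×10⁶ = 3.94×10⁻¹⁴ W
In dBm: 10 log₁₀(3.94×10⁻¹⁴ / 10⁻³) = −104.0 dBm

−104.0 dBm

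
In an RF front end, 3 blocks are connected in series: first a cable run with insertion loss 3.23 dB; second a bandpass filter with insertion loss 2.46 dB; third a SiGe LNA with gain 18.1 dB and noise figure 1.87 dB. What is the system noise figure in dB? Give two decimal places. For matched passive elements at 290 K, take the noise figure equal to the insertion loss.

7.56 dB

Convert to linear (a loss of L dB is a gain of −L dB): F_i = 10^(NF_i/10), G_i = 10^(G_i,dB/10)
  Stage 1: F_1 = 10^(3.23/10) = 2.104, G_1 = 10^(−3.23/10) = 0.4753
  Stage 2: F_2 = 10^(2.46/10) = 1.762, G_2 = 10^(−2.46/10) = 0.5675
  Stage 3: F_3 = 10^(1.87/10) = 1.538, G_3 = 10^(18.1/10) = 64.57
Friis cascade:
  F = 2.104 + (1.762 − 1)/0.4753 + (1.538 − 1)/0.2698 = 5.702
NF = 10 log₁₀(5.702) = 7.56 dB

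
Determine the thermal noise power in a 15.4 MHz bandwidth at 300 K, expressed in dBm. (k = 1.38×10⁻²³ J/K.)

P_n = kTB = 1.38×10⁻²³ × 300 × 1.54×10⁷ = 6.38×10⁻¹⁴ W
In dBm: 10 log₁₀(6.38×10⁻¹⁴ / 10⁻³) = −102.0 dBm

−102.0 dBm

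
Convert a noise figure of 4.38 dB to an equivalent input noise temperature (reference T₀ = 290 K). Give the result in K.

505 K

F = 10^(4.38/10) = 2.74157
T_e = (F − 1)·T₀ = (2.74157 − 1) × 290 = 505 K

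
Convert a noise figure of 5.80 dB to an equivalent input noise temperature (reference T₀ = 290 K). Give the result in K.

813 K

F = 10^(5.80/10) = 3.80189
T_e = (F − 1)·T₀ = (3.80189 − 1) × 290 = 813 K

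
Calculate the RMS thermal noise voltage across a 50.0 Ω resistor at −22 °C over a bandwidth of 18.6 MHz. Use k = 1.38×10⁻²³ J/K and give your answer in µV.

3.59 µV

T = −22 °C + 273.15 = 251.15 K
V_n = √(4kTRB)
4kTRB = 4 × 1.38×10⁻²³ × 251.15 × 5.00×10¹ × 1.86×10⁷ = 1.29×10⁻¹¹ V²
V_n = √(1.29×10⁻¹¹) = 3.59×10⁻⁶ V = 3.59 µV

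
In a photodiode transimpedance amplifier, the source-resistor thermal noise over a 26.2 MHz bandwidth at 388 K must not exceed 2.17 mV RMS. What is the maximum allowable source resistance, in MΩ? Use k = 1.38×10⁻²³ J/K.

8.39 MΩ

Johnson–Nyquist: V_n = √(4kTRB) ⇒ R = V_n² / (4kTB)
4kTB = 4 × 1.38×10⁻²³ × 388 × 2.62×10⁷ = 5.61×10⁻¹³
R = (2.17×10⁻³)² / 5.61×10⁻¹³ = 8.39×10⁶ Ω = 8.39 MΩ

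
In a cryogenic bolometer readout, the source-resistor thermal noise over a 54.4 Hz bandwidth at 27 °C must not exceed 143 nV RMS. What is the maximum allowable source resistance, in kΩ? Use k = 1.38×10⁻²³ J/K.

T = 27 °C + 273.15 = 300.15 K
Johnson–Nyquist: V_n = √(4kTRB) ⇒ R = V_n² / (4kTB)
4kTB = 4 × 1.38×10⁻²³ × 300.15 × 5.44×10¹ = 9.01×10⁻¹⁹
R = (1.43×10⁻⁷)² / 9.01×10⁻¹⁹ = 2.27×10⁴ Ω = 22.7 kΩ

22.7 kΩ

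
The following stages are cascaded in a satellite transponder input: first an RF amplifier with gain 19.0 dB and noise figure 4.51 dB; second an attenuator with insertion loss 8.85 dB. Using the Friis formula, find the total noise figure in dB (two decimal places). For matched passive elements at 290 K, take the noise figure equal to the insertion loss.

4.64 dB

Convert to linear (a loss of L dB is a gain of −L dB): F_i = 10^(NF_i/10), G_i = 10^(G_i,dB/10)
  Stage 1: F_1 = 10^(4.51/10) = 2.825, G_1 = 10^(19.0/10) = 79.43
  Stage 2: F_2 = 10^(8.85/10) = 7.674, G_2 = 10^(−8.85/10) = 0.1303
Friis cascade:
  F = 2.825 + (7.674 − 1)/79.43 = 2.909
NF = 10 log₁₀(2.909) = 4.64 dB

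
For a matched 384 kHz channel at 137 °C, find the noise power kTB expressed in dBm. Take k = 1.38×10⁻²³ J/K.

T = 137 °C + 273.15 = 410.15 K
P_n = kTB = 1.38×10⁻²³ × 410.15 × 3.84×10⁵ = 2.17×10⁻¹⁵ W
In dBm: 10 log₁₀(2.17×10⁻¹⁵ / 10⁻³) = −116.6 dBm

−116.6 dBm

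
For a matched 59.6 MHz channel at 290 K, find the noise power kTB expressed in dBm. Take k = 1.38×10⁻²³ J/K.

−96.2 dBm

P_n = kTB = 1.38×10⁻²³ × 290 × 5.96×10⁷ = 2.39×10⁻¹³ W
In dBm: 10 log₁₀(2.39×10⁻¹³ / 10⁻³) = −96.2 dBm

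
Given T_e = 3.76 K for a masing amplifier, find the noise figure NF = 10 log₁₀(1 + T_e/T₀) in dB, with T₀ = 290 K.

0.056 dB

F = 1 + T_e/T₀ = 1 + 3.76/290 = 1.01297
NF = 10 log₁₀(1.01297) = 0.056 dB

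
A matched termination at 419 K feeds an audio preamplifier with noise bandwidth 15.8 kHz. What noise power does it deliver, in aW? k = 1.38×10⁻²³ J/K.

P_n = kTB = 1.38×10⁻²³ × 419 × 1.58×10⁴ = 9.14×10⁻¹⁷ W = 91.4 aW

91.4 aW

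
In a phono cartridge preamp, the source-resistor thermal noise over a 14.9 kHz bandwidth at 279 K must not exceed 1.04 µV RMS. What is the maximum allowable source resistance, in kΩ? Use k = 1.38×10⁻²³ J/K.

4.71 kΩ

Johnson–Nyquist: V_n = √(4kTRB) ⇒ R = V_n² / (4kTB)
4kTB = 4 × 1.38×10⁻²³ × 279 × 1.49×10⁴ = 2.29×10⁻¹⁶
R = (1.04×10⁻⁶)² / 2.29×10⁻¹⁶ = 4.71×10³ Ω = 4.71 kΩ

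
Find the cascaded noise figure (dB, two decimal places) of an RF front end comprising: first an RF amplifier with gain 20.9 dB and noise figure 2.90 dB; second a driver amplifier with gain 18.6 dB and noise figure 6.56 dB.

Convert to linear (a loss of L dB is a gain of −L dB): F_i = 10^(NF_i/10), G_i = 10^(G_i,dB/10)
  Stage 1: F_1 = 10^(2.90/10) = 1.950, G_1 = 10^(20.9/10) = 123.0
  Stage 2: F_2 = 10^(6.56/10) = 4.529, G_2 = 10^(18.6/10) = 72.44
Friis cascade:
  F = 1.950 + (4.529 − 1)/123.0 = 1.979
NF = 10 log₁₀(1.979) = 2.96 dB

2.96 dB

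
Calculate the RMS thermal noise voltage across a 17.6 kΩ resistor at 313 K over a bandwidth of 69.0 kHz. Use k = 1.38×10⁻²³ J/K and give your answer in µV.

4.58 µV

V_n = √(4kTRB)
4kTRB = 4 × 1.38×10⁻²³ × 313 × 1.76×10⁴ × 6.90×10⁴ = 2.10×10⁻¹¹ V²
V_n = √(2.10×10⁻¹¹) = 4.58×10⁻⁶ V = 4.58 µV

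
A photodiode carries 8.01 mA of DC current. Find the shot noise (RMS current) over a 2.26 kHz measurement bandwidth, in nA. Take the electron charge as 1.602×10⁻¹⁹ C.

2.41 nA

I_n = √(2qI·B)
2qI·B = 2 × 1.602×10⁻¹⁹ × 8.01×10⁻³ × 2.26×10³ = 5.80×10⁻¹⁸ A²
I_n = √(5.80×10⁻¹⁸) = 2.41×10⁻⁹ A = 2.41 nA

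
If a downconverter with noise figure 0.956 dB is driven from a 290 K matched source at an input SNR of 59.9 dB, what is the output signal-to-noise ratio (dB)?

By definition F = SNR_in/SNR_out, so in dB: SNR_out = SNR_in − NF
SNR_out = 59.9 − 0.956 = 58.944 dB

58.944 dB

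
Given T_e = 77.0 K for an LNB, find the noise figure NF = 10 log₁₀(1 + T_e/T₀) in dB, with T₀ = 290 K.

1.02 dB

F = 1 + T_e/T₀ = 1 + 77.0/290 = 1.26552
NF = 10 log₁₀(1.26552) = 1.02 dB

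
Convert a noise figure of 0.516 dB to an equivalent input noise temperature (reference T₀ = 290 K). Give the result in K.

36.6 K

F = 10^(0.516/10) = 1.12616
T_e = (F − 1)·T₀ = (1.12616 − 1) × 290 = 36.6 K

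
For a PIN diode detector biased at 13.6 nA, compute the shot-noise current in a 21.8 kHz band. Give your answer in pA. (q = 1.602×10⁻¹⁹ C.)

I_n = √(2qI·B)
2qI·B = 2 × 1.602×10⁻¹⁹ × 1.36×10⁻⁸ × 2.18×10⁴ = 9.50×10⁻²³ A²
I_n = √(9.50×10⁻²³) = 9.75×10⁻¹² A = 9.75 pA

9.75 pA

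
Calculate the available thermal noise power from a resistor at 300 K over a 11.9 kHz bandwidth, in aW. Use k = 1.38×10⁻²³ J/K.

P_n = kTB = 1.38×10⁻²³ × 300 × 1.19×10⁴ = 4.93×10⁻¹⁷ W = 49.3 aW

49.3 aW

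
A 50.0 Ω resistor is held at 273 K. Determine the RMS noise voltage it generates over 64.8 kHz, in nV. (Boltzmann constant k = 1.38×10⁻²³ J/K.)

221 nV

V_n = √(4kTRB)
4kTRB = 4 × 1.38×10⁻²³ × 273 × 5.00×10¹ × 6.48×10⁴ = 4.88×10⁻¹⁴ V²
V_n = √(4.88×10⁻¹⁴) = 2.21×10⁻⁷ V = 221 nV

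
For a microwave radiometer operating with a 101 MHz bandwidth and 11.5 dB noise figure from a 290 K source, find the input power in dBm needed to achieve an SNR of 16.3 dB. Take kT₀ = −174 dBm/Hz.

Sensitivity = −174 + 10 log₁₀(B) + NF + SNR_min
= −174 + 80.04 + 11.5 + 16.3
= −66.16 dBm → −66.2 dBm

−66.2 dBm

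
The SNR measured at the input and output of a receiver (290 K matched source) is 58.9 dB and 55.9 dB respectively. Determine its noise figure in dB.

NF (dB) = SNR_in(dB) − SNR_out(dB) when the source is at T₀
NF = 58.9 − 55.9 = 3.0 dB

3.0 dB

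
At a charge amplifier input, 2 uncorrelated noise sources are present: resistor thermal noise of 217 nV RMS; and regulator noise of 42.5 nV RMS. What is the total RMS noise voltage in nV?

221 nV

Uncorrelated sources add in power (mean-square): V_tot = √(ΣV_i²)
V_tot = √[(2.17×10⁻⁷)² + (4.25×10⁻⁸)²] = 2.21×10⁻⁷ V = 221 nV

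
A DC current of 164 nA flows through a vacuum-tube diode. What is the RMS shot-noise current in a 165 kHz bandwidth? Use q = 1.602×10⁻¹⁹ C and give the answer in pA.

93.1 pA

I_n = √(2qI·B)
2qI·B = 2 × 1.602×10⁻¹⁹ × 1.64×10⁻⁷ × 1.65×10⁵ = 8.67×10⁻²¹ A²
I_n = √(8.67×10⁻²¹) = 9.31×10⁻¹¹ A = 93.1 pA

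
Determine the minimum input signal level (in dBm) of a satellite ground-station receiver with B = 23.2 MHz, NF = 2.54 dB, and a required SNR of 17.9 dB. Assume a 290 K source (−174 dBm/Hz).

Sensitivity = −174 + 10 log₁₀(B) + NF + SNR_min
= −174 + 73.65 + 2.54 + 17.9
= −79.91 dBm → −79.9 dBm

−79.9 dBm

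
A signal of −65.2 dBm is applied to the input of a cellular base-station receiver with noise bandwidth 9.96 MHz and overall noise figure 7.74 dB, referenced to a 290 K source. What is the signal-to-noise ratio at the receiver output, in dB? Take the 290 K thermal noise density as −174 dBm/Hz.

31.1 dB

Noise floor: N = −174 + 10 log₁₀(B) + NF
10 log₁₀(9.96×10⁶) = 69.98 dB
N = −174 + 69.98 + 7.74 = −96.28 dBm
SNR = P_sig − N = −65.2 − (−96.28) = 31.08 dB → 31.1 dB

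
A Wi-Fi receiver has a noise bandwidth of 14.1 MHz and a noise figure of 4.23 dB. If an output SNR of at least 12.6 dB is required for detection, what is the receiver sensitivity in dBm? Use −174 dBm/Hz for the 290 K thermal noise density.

Sensitivity = −174 + 10 log₁₀(B) + NF + SNR_min
= −174 + 71.49 + 4.23 + 12.6
= −85.68 dBm → −85.7 dBm

−85.7 dBm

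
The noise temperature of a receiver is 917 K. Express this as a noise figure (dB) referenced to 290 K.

F = 1 + T_e/T₀ = 1 + 917/290 = 4.16207
NF = 10 log₁₀(4.16207) = 6.19 dB

6.19 dB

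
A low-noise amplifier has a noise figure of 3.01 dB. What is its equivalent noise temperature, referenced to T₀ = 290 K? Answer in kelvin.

F = 10^(3.01/10) = 1.99986
T_e = (F − 1)·T₀ = (1.99986 − 1) × 290 = 290 K

290 K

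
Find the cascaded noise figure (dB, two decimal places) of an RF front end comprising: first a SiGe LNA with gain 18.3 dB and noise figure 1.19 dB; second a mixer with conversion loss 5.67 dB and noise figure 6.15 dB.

1.34 dB

Convert to linear (a loss of L dB is a gain of −L dB): F_i = 10^(NF_i/10), G_i = 10^(G_i,dB/10)
  Stage 1: F_1 = 10^(1.19/10) = 1.315, G_1 = 10^(18.3/10) = 67.61
  Stage 2: F_2 = 10^(6.15/10) = 4.121, G_2 = 10^(−5.67/10) = 0.2710
Friis cascade:
  F = 1.315 + (4.121 − 1)/67.61 = 1.361
NF = 10 log₁₀(1.361) = 1.34 dB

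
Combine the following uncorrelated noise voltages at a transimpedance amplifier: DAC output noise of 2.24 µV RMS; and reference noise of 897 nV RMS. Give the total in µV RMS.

Uncorrelated sources add in power (mean-square): V_tot = √(ΣV_i²)
V_tot = √[(2.24×10⁻⁶)² + (8.97×10⁻⁷)²] = 2.41×10⁻⁶ V = 2.41 µV

2.41 µV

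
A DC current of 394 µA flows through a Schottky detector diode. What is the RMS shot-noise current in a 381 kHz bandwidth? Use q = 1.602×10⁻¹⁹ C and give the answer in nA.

6.94 nA

I_n = √(2qI·B)
2qI·B = 2 × 1.602×10⁻¹⁹ × 3.94×10⁻⁴ × 3.81×10⁵ = 4.81×10⁻¹⁷ A²
I_n = √(4.81×10⁻¹⁷) = 6.94×10⁻⁹ A = 6.94 nA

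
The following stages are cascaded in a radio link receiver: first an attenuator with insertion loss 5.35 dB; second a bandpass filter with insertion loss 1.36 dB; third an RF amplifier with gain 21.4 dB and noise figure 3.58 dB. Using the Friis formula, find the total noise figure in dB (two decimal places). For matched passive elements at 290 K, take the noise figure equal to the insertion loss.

Convert to linear (a loss of L dB is a gain of −L dB): F_i = 10^(NF_i/10), G_i = 10^(G_i,dB/10)
  Stage 1: F_1 = 10^(5.35/10) = 3.428, G_1 = 10^(−5.35/10) = 0.2917
  Stage 2: F_2 = 10^(1.36/10) = 1.368, G_2 = 10^(−1.36/10) = 0.7311
  Stage 3: F_3 = 10^(3.58/10) = 2.280, G_3 = 10^(21.4/10) = 138.0
Friis cascade:
  F = 3.428 + (1.368 − 1)/0.2917 + (2.280 − 1)/0.2133 = 10.69
NF = 10 log₁₀(10.69) = 10.29 dB

10.29 dB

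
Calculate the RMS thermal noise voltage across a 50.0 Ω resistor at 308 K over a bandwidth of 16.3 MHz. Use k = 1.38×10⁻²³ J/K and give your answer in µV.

3.72 µV

V_n = √(4kTRB)
4kTRB = 4 × 1.38×10⁻²³ × 308 × 5.00×10¹ × 1.63×10⁷ = 1.39×10⁻¹¹ V²
V_n = √(1.39×10⁻¹¹) = 3.72×10⁻⁶ V = 3.72 µV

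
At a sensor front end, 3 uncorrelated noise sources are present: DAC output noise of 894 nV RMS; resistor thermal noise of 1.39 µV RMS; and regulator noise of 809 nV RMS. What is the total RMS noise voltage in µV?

1.84 µV

Uncorrelated sources add in power (mean-square): V_tot = √(ΣV_i²)
V_tot = √[(8.94×10⁻⁷)² + (1.39×10⁻⁶)² + (8.09×10⁻⁷)²] = 1.84×10⁻⁶ V = 1.84 µV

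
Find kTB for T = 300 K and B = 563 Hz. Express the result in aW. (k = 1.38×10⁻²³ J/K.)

2.33 aW

P_n = kTB = 1.38×10⁻²³ × 300 × 5.63×10² = 2.33×10⁻¹⁸ W = 2.33 aW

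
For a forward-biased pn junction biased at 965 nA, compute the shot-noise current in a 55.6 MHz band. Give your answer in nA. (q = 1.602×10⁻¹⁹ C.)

I_n = √(2qI·B)
2qI·B = 2 × 1.602×10⁻¹⁹ × 9.65×10⁻⁷ × 5.56×10⁷ = 1.72×10⁻¹⁷ A²
I_n = √(1.72×10⁻¹⁷) = 4.15×10⁻⁹ A = 4.15 nA

4.15 nA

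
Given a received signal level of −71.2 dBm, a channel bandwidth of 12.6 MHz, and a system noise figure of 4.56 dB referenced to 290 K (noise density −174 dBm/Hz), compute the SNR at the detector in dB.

Noise floor: N = −174 + 10 log₁₀(B) + NF
10 log₁₀(1.26×10⁷) = 71 dB
N = −174 + 71 + 4.56 = −98.44 dBm
SNR = P_sig − N = −71.2 − (−98.44) = 27.24 dB → 27.2 dB

27.2 dB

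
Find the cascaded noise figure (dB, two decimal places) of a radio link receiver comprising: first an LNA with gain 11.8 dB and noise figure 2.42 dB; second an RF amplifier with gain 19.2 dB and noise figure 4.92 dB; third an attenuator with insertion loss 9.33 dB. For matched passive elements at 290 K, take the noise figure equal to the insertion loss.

Convert to linear (a loss of L dB is a gain of −L dB): F_i = 10^(NF_i/10), G_i = 10^(G_i,dB/10)
  Stage 1: F_1 = 10^(2.42/10) = 1.746, G_1 = 10^(11.8/10) = 15.14
  Stage 2: F_2 = 10^(4.92/10) = 3.105, G_2 = 10^(19.2/10) = 83.18
  Stage 3: F_3 = 10^(9.33/10) = 8.570, G_3 = 10^(−9.33/10) = 0.1167
Friis cascade:
  F = 1.746 + (3.105 − 1)/15.14 + (8.570 − 1)/1259 = 1.891
NF = 10 log₁₀(1.891) = 2.77 dB

2.77 dB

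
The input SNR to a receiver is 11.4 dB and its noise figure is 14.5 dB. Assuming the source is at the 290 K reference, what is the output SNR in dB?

−3.1 dB

By definition F = SNR_in/SNR_out, so in dB: SNR_out = SNR_in − NF
SNR_out = 11.4 − 14.5 = −3.1 dB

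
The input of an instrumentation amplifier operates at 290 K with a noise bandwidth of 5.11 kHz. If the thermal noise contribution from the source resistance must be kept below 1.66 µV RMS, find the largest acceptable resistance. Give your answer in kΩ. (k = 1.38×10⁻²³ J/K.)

33.7 kΩ

Johnson–Nyquist: V_n = √(4kTRB) ⇒ R = V_n² / (4kTB)
4kTB = 4 × 1.38×10⁻²³ × 290 × 5.11×10³ = 8.18×10⁻¹⁷
R = (1.66×10⁻⁶)² / 8.18×10⁻¹⁷ = 3.37×10⁴ Ω = 33.7 kΩ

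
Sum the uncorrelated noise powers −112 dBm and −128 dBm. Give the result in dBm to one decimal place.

Convert to linear, add, convert back:
P₁ = 6.31×10⁻¹⁵ W, P₂ = 1.58×10⁻¹⁶ W
P_tot = 6.47×10⁻¹⁵ W → 10 log₁₀(P_tot / 10⁻³) = −111.9 dBm

−111.9 dBm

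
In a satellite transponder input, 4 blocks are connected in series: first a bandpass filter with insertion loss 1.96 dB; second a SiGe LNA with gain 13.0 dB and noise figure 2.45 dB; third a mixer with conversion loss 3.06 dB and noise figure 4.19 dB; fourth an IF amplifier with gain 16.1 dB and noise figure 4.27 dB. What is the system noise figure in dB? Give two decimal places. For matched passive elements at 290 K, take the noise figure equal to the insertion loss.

4.99 dB

Convert to linear (a loss of L dB is a gain of −L dB): F_i = 10^(NF_i/10), G_i = 10^(G_i,dB/10)
  Stage 1: F_1 = 10^(1.96/10) = 1.570, G_1 = 10^(−1.96/10) = 0.6368
  Stage 2: F_2 = 10^(2.45/10) = 1.758, G_2 = 10^(13.0/10) = 19.95
  Stage 3: F_3 = 10^(4.19/10) = 2.624, G_3 = 10^(−3.06/10) = 0.4943
  Stage 4: F_4 = 10^(4.27/10) = 2.673, G_4 = 10^(16.1/10) = 40.74
Friis cascade:
  F = 1.570 + (1.758 − 1)/0.6368 + (2.624 − 1)/12.71 + (2.673 − 1)/6.281 = 3.155
NF = 10 log₁₀(3.155) = 4.99 dB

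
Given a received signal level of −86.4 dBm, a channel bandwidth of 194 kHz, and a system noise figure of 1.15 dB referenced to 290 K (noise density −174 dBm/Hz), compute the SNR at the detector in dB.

33.6 dB

Noise floor: N = −174 + 10 log₁₀(B) + NF
10 log₁₀(1.94×10⁵) = 52.88 dB
N = −174 + 52.88 + 1.15 = −119.97 dBm
SNR = P_sig − N = −86.4 − (−119.97) = 33.57 dB → 33.6 dB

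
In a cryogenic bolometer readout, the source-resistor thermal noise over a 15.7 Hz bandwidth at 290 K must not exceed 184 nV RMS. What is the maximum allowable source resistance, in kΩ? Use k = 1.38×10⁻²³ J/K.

135 kΩ

Johnson–Nyquist: V_n = √(4kTRB) ⇒ R = V_n² / (4kTB)
4kTB = 4 × 1.38×10⁻²³ × 290 × 1.57×10¹ = 2.51×10⁻¹⁹
R = (1.84×10⁻⁷)² / 2.51×10⁻¹⁹ = 1.35×10⁵ Ω = 135 kΩ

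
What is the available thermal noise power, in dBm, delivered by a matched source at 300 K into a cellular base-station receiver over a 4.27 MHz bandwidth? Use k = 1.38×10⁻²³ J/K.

P_n = kTB = 1.38×10⁻²³ × 300 × 4.27×10⁶ = 1.77×10⁻¹⁴ W
In dBm: 10 log₁₀(1.77×10⁻¹⁴ / 10⁻³) = −107.5 dBm

−107.5 dBm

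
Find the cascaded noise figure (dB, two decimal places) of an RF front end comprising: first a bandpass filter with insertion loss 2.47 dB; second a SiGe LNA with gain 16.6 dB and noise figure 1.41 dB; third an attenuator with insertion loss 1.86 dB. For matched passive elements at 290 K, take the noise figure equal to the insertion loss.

3.92 dB

Convert to linear (a loss of L dB is a gain of −L dB): F_i = 10^(NF_i/10), G_i = 10^(G_i,dB/10)
  Stage 1: F_1 = 10^(2.47/10) = 1.766, G_1 = 10^(−2.47/10) = 0.5662
  Stage 2: F_2 = 10^(1.41/10) = 1.384, G_2 = 10^(16.6/10) = 45.71
  Stage 3: F_3 = 10^(1.86/10) = 1.535, G_3 = 10^(−1.86/10) = 0.6516
Friis cascade:
  F = 1.766 + (1.384 − 1)/0.5662 + (1.535 − 1)/25.88 = 2.464
NF = 10 log₁₀(2.464) = 3.92 dB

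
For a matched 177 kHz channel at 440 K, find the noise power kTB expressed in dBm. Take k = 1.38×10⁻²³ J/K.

P_n = kTB = 1.38×10⁻²³ × 440 × 1.77×10⁵ = 1.07×10⁻¹⁵ W
In dBm: 10 log₁₀(1.07×10⁻¹⁵ / 10⁻³) = −119.7 dBm

−119.7 dBm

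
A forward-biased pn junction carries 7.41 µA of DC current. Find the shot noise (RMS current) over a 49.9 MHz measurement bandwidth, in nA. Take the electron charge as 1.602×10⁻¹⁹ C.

I_n = √(2qI·B)
2qI·B = 2 × 1.602×10⁻¹⁹ × 7.41×10⁻⁶ × 4.99×10⁷ = 1.18×10⁻¹⁶ A²
I_n = √(1.18×10⁻¹⁶) = 1.09×10⁻⁸ A = 10.9 nA

10.9 nA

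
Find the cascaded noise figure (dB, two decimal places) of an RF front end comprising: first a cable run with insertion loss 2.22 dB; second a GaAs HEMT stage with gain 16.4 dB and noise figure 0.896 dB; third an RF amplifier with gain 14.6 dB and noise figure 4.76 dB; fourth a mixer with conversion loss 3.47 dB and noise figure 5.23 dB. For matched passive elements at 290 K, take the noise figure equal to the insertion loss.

3.28 dB

Convert to linear (a loss of L dB is a gain of −L dB): F_i = 10^(NF_i/10), G_i = 10^(G_i,dB/10)
  Stage 1: F_1 = 10^(2.22/10) = 1.667, G_1 = 10^(−2.22/10) = 0.5998
  Stage 2: F_2 = 10^(0.896/10) = 1.229, G_2 = 10^(16.4/10) = 43.65
  Stage 3: F_3 = 10^(4.76/10) = 2.992, G_3 = 10^(14.6/10) = 28.84
  Stage 4: F_4 = 10^(5.23/10) = 3.334, G_4 = 10^(−3.47/10) = 0.4498
Friis cascade:
  F = 1.667 + (1.229 − 1)/0.5998 + (2.992 − 1)/26.18 + (3.334 − 1)/755.1 = 2.128
NF = 10 log₁₀(2.128) = 3.28 dB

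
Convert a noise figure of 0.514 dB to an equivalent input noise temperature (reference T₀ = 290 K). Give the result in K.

F = 10^(0.514/10) = 1.12564
T_e = (F − 1)·T₀ = (1.12564 − 1) × 290 = 36.4 K

36.4 K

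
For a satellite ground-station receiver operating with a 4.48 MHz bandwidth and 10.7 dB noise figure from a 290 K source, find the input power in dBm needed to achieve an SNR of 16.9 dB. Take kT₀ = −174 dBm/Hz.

−79.9 dBm

Sensitivity = −174 + 10 log₁₀(B) + NF + SNR_min
= −174 + 66.51 + 10.7 + 16.9
= −79.89 dBm → −79.9 dBm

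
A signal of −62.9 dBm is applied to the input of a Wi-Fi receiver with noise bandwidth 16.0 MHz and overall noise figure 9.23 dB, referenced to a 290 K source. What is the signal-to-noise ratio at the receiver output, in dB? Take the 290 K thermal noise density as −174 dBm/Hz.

Noise floor: N = −174 + 10 log₁₀(B) + NF
10 log₁₀(1.60×10⁷) = 72.04 dB
N = −174 + 72.04 + 9.23 = −92.73 dBm
SNR = P_sig − N = −62.9 − (−92.73) = 29.83 dB → 29.8 dB

29.8 dB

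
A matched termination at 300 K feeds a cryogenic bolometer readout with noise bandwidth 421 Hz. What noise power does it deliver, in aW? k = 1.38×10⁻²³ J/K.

1.74 aW

P_n = kTB = 1.38×10⁻²³ × 300 × 4.21×10² = 1.74×10⁻¹⁸ W = 1.74 aW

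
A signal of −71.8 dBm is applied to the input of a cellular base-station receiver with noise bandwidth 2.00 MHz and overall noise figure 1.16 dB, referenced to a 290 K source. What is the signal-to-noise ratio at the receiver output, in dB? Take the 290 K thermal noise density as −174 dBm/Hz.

38.0 dB

Noise floor: N = −174 + 10 log₁₀(B) + NF
10 log₁₀(2.00×10⁶) = 63.01 dB
N = −174 + 63.01 + 1.16 = −109.83 dBm
SNR = P_sig − N = −71.8 − (−109.83) = 38.03 dB → 38.0 dB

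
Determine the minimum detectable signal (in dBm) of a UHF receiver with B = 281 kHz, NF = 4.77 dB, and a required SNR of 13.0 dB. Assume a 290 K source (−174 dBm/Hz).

−101.7 dBm

Sensitivity = −174 + 10 log₁₀(B) + NF + SNR_min
= −174 + 54.49 + 4.77 + 13.0
= −101.74 dBm → −101.7 dBm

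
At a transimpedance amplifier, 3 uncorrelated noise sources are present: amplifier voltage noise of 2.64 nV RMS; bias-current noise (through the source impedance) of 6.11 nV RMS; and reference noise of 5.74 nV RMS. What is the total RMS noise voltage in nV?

8.79 nV

Uncorrelated sources add in power (mean-square): V_tot = √(ΣV_i²)
V_tot = √[(2.64×10⁻⁹)² + (6.11×10⁻⁹)² + (5.74×10⁻⁹)²] = 8.79×10⁻⁹ V = 8.79 nV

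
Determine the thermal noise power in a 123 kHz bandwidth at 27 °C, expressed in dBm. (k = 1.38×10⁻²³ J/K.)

−122.9 dBm

T = 27 °C + 273.15 = 300.15 K
P_n = kTB = 1.38×10⁻²³ × 300.15 × 1.23×10⁵ = 5.09×10⁻¹⁶ W
In dBm: 10 log₁₀(5.09×10⁻¹⁶ / 10⁻³) = −122.9 dBm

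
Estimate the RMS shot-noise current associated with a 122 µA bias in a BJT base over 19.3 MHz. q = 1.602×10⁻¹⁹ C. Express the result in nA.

27.5 nA

I_n = √(2qI·B)
2qI·B = 2 × 1.602×10⁻¹⁹ × 1.22×10⁻⁴ × 1.93×10⁷ = 7.54×10⁻¹⁶ A²
I_n = √(7.54×10⁻¹⁶) = 2.75×10⁻⁸ A = 27.5 nA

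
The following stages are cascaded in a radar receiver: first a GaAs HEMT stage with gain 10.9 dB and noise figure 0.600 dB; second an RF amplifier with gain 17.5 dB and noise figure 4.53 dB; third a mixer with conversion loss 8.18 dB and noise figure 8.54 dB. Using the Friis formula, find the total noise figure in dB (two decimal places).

Convert to linear (a loss of L dB is a gain of −L dB): F_i = 10^(NF_i/10), G_i = 10^(G_i,dB/10)
  Stage 1: F_1 = 10^(0.600/10) = 1.148, G_1 = 10^(10.9/10) = 12.30
  Stage 2: F_2 = 10^(4.53/10) = 2.838, G_2 = 10^(17.5/10) = 56.23
  Stage 3: F_3 = 10^(8.54/10) = 7.145, G_3 = 10^(−8.18/10) = 0.1521
Friis cascade:
  F = 1.148 + (2.838 − 1)/12.30 + (7.145 − 1)/691.8 = 1.306
NF = 10 log₁₀(1.306) = 1.16 dB

1.16 dB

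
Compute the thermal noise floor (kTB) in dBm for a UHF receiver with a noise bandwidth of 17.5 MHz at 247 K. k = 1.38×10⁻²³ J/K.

−102.2 dBm

P_n = kTB = 1.38×10⁻²³ × 247 × 1.75×10⁷ = 5.97×10⁻¹⁴ W
In dBm: 10 log₁₀(5.97×10⁻¹⁴ / 10⁻³) = −102.2 dBm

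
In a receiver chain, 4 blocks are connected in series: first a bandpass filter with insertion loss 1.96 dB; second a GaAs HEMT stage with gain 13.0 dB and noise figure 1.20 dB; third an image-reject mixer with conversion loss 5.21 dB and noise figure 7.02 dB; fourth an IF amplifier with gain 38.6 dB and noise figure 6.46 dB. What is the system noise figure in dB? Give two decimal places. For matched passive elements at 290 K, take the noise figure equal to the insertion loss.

5.16 dB

Convert to linear (a loss of L dB is a gain of −L dB): F_i = 10^(NF_i/10), G_i = 10^(G_i,dB/10)
  Stage 1: F_1 = 10^(1.96/10) = 1.570, G_1 = 10^(−1.96/10) = 0.6368
  Stage 2: F_2 = 10^(1.20/10) = 1.318, G_2 = 10^(13.0/10) = 19.95
  Stage 3: F_3 = 10^(7.02/10) = 5.035, G_3 = 10^(−5.21/10) = 0.3013
  Stage 4: F_4 = 10^(6.46/10) = 4.426, G_4 = 10^(38.6/10) = 7244
Friis cascade:
  F = 1.570 + (1.318 − 1)/0.6368 + (5.035 − 1)/12.71 + (4.426 − 1)/3.828 = 3.283
NF = 10 log₁₀(3.283) = 5.16 dB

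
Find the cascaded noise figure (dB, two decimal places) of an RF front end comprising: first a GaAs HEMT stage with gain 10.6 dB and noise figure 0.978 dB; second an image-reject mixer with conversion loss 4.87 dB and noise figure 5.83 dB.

Convert to linear (a loss of L dB is a gain of −L dB): F_i = 10^(NF_i/10), G_i = 10^(G_i,dB/10)
  Stage 1: F_1 = 10^(0.978/10) = 1.253, G_1 = 10^(10.6/10) = 11.48
  Stage 2: F_2 = 10^(5.83/10) = 3.828, G_2 = 10^(−4.87/10) = 0.3258
Friis cascade:
  F = 1.253 + (3.828 − 1)/11.48 = 1.499
NF = 10 log₁₀(1.499) = 1.76 dB

1.76 dB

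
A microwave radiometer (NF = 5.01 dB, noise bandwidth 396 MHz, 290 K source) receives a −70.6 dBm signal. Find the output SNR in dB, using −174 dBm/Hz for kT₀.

12.4 dB

Noise floor: N = −174 + 10 log₁₀(B) + NF
10 log₁₀(3.96×10⁸) = 85.98 dB
N = −174 + 85.98 + 5.01 = −83.01 dBm
SNR = P_sig − N = −70.6 − (−83.01) = 12.41 dB → 12.4 dB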